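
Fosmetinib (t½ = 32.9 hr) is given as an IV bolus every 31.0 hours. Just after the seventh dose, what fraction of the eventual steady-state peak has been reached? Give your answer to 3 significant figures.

k = ln 2 / 32.9 = 0.02107 hr⁻¹
f_n = 1 − e^(−nkτ) = 1 − e^(−7 × 0.02107 × 31.0) = 1 − e^(−4.572) = 1 − 0.01034 ≈ 0.990

0.990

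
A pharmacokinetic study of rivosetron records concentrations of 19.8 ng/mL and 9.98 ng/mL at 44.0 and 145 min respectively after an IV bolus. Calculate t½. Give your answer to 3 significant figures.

k = ln(C₁/C₂) / (t₂ − t₁) = ln(19.8/9.98) / (145 − 44.0)
  = 0.6851 / 101.0 = 0.006783 min⁻¹
t½ = ln 2 / k = ln 2 / 0.006783 ≈ 102 minutes

102 minutes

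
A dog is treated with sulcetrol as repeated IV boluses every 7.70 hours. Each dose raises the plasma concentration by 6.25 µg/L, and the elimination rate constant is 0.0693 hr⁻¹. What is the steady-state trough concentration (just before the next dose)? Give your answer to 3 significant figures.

Fraction remaining after one interval: e^(−kτ) = e^(−0.06930 × 7.70) = 0.5865
R = 1 / (1 − 0.5865) = 2.418
Css,max = 6.25 × 2.418 = 15.11 µg/L
Css,min = Css,max × e^(−kτ) = 15.11 × 0.5865 ≈ 8.86 µg/L

8.86 µg/L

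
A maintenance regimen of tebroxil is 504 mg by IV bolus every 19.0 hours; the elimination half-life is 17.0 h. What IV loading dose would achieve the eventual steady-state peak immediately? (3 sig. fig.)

935 mg

k = ln 2 / 17.0 = 0.04077 h⁻¹
Accumulation ratio R = 1 / (1 − e^(−kτ)) = 1 / (1 − e^(−0.04077×19.0)) = 1 / (1 − 0.4608) = 1.855
Loading dose = maintenance dose × R = 504 × 1.855 ≈ 935 mg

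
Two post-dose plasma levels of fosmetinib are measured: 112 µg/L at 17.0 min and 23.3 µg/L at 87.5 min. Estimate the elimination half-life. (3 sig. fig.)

31.1 minutes

k = ln(C₁/C₂) / (t₂ − t₁) = ln(112/23.3) / (87.5 − 17.0)
  = 1.570 / 70.50 = 0.02227 min⁻¹
t½ = ln 2 / k = ln 2 / 0.02227 ≈ 31.1 minutes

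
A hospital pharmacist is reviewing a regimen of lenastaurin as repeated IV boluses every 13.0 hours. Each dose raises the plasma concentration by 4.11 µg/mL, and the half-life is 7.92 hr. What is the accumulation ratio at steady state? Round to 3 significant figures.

k = ln 2 / 7.92 = 0.08752 hr⁻¹
Fraction remaining after one interval: e^(−kτ) = e^(−0.08752 × 13.0) = 0.3205
R = 1 / (1 − 0.3205) = 1 / 0.6795 ≈ 1.47

1.47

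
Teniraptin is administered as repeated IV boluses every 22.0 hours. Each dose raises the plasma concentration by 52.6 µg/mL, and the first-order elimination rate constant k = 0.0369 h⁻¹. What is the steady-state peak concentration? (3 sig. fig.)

Fraction remaining after one interval: e^(−kτ) = e^(−0.03690 × 22.0) = 0.4441
R = 1 / (1 − 0.4441) = 1.799
Css,max = 52.6 × 1.799 ≈ 94.6 µg/mL

94.6 µg/mL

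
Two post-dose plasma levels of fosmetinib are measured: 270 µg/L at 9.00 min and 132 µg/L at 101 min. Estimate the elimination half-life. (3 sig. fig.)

89.1 minutes

k = ln(C₁/C₂) / (t₂ − t₁) = ln(270/132) / (101 − 9.00)
  = 0.7156 / 92.00 = 0.007778 min⁻¹
t½ = ln 2 / k = ln 2 / 0.007778 ≈ 89.1 minutes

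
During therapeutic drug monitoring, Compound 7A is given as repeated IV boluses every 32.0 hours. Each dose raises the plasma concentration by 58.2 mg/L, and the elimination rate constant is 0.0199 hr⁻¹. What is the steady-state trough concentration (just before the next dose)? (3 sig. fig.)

65.4 mg/L

Fraction remaining after one interval: e^(−kτ) = e^(−0.01990 × 32.0) = 0.5290
R = 1 / (1 − 0.5290) = 2.123
Css,max = 58.2 × 2.123 = 123.6 mg/L
Css,min = Css,max × e^(−kτ) = 123.6 × 0.5290 ≈ 65.4 mg/L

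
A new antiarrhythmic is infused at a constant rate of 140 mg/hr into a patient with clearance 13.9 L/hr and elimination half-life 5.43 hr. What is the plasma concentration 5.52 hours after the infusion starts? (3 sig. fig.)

5.09 mg/L

Css = rate / CL = 140 / 13.9 = 10.07 mg/L
k = ln 2 / 5.43 = 0.1277 hr⁻¹
C(t) = Css (1 − e^(−kt)) = 10.07 × (1 − e^(−0.7046)) = 10.07 × 0.5057 ≈ 5.09 mg/L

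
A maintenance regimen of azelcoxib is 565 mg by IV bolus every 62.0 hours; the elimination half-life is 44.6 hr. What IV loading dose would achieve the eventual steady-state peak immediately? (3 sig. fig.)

914 mg

k = ln 2 / 44.6 = 0.01554 hr⁻¹
Accumulation ratio R = 1 / (1 − e^(−kτ)) = 1 / (1 − e^(−0.01554×62.0)) = 1 / (1 − 0.3815) = 1.617
Loading dose = maintenance dose × R = 565 × 1.617 ≈ 914 mg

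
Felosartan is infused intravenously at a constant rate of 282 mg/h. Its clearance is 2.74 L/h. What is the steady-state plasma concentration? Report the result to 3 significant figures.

Css = infusion rate / CL = 282 / 2.74 ≈ 103 mg/L

103 mg/L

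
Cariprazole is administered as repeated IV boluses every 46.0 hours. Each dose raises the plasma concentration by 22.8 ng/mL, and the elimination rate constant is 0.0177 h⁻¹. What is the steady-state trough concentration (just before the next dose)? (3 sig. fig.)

Fraction remaining after one interval: e^(−kτ) = e^(−0.01770 × 46.0) = 0.4430
R = 1 / (1 − 0.4430) = 1.795
Css,max = 22.8 × 1.795 = 40.93 ng/mL
Css,min = Css,max × e^(−kτ) = 40.93 × 0.4430 ≈ 18.1 ng/mL

18.1 ng/mL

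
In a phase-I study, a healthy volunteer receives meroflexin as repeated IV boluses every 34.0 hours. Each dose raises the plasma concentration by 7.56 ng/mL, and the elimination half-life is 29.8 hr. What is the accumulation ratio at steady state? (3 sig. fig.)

k = ln 2 / 29.8 = 0.02326 hr⁻¹
Fraction remaining after one interval: e^(−kτ) = e^(−0.02326 × 34.0) = 0.4535
R = 1 / (1 − 0.4535) = 1 / 0.5465 ≈ 1.83

1.83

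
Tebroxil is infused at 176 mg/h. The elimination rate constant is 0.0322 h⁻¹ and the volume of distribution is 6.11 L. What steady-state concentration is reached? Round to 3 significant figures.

895 mg/L

CL = k · V = 0.0322 × 6.11 = 0.1967 L/h
Css = rate / CL = 176 / 0.1967 ≈ 895 mg/L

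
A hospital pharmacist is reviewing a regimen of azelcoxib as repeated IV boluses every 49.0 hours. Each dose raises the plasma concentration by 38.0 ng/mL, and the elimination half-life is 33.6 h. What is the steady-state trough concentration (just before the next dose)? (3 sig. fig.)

21.7 ng/mL

k = ln 2 / 33.6 = 0.02063 h⁻¹
Fraction remaining after one interval: e^(−kτ) = e^(−0.02063 × 49.0) = 0.3639
R = 1 / (1 − 0.3639) = 1.572
Css,max = 38.0 × 1.572 = 59.74 ng/mL
Css,min = Css,max × e^(−kτ) = 59.74 × 0.3639 ≈ 21.7 ng/mL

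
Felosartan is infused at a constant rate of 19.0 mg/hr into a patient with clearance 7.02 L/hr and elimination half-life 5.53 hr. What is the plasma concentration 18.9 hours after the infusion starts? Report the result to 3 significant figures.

Css = rate / CL = 19.0 / 7.02 = 2.707 mg/L
k = ln 2 / 5.53 = 0.1253 hr⁻¹
C(t) = Css (1 − e^(−kt)) = 2.707 × (1 − e^(−2.369)) = 2.707 × 0.9064 ≈ 2.45 mg/L

2.45 mg/L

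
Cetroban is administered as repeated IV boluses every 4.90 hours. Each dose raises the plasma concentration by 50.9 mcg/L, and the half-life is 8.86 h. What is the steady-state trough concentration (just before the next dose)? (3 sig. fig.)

109 mcg/L

k = ln 2 / 8.86 = 0.07823 h⁻¹
Fraction remaining after one interval: e^(−kτ) = e^(−0.07823 × 4.90) = 0.6816
R = 1 / (1 − 0.6816) = 3.140
Css,max = 50.9 × 3.140 = 159.9 mcg/L
Css,min = Css,max × e^(−kτ) = 159.9 × 0.6816 ≈ 109 mcg/L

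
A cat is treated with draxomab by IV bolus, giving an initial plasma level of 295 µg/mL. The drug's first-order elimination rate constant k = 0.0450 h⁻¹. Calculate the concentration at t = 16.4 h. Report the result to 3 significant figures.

141 µg/mL

C(t) = C₀ e^(−kt) = 295 × e^(−0.04500 × 16.4) = 295 × e^(−0.7380) = 295 × 0.4781 ≈ 141 µg/mL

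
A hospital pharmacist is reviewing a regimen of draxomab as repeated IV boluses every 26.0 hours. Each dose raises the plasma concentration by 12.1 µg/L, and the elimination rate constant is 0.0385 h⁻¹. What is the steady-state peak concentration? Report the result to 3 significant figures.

Fraction remaining after one interval: e^(−kτ) = e^(−0.03850 × 26.0) = 0.3675
R = 1 / (1 − 0.3675) = 1.581
Css,max = 12.1 × 1.581 ≈ 19.1 µg/L

19.1 µg/L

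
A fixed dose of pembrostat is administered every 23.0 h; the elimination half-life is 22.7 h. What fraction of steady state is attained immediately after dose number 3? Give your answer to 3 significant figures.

k = ln 2 / 22.7 = 0.03054 h⁻¹
f_n = 1 − e^(−nkτ) = 1 − e^(−3 × 0.03054 × 23.0) = 1 − e^(−2.107) = 1 − 0.1216 ≈ 0.878

0.878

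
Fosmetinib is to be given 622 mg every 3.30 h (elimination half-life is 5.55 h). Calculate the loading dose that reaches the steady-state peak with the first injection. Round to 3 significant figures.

1840 mg

k = ln 2 / 5.55 = 0.1249 h⁻¹
Accumulation ratio R = 1 / (1 − e^(−kτ)) = 1 / (1 − e^(−0.1249×3.30)) = 1 / (1 − 0.6622) = 2.961
Loading dose = maintenance dose × R = 622 × 2.961 ≈ 1840 mg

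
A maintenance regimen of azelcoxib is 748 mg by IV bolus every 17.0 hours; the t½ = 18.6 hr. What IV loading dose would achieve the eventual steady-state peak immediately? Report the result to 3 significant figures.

k = ln 2 / 18.6 = 0.03727 hr⁻¹
Accumulation ratio R = 1 / (1 − e^(−kτ)) = 1 / (1 − e^(−0.03727×17.0)) = 1 / (1 − 0.5307) = 2.131
Loading dose = maintenance dose × R = 748 × 2.131 ≈ 1590 mg

1590 mg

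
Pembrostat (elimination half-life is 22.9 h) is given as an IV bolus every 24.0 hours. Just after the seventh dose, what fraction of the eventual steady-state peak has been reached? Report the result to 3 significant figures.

k = ln 2 / 22.9 = 0.03027 h⁻¹
f_n = 1 − e^(−nkτ) = 1 − e^(−7 × 0.03027 × 24.0) = 1 − e^(−5.085) = 1 − 0.006188 ≈ 0.994

0.994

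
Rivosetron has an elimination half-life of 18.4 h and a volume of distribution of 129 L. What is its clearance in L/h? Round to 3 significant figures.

4.86 L/h

k = ln 2 / t½ = ln 2 / 18.4 = 0.03767 h⁻¹
CL = k · V = 0.03767 × 129 ≈ 4.86 L/h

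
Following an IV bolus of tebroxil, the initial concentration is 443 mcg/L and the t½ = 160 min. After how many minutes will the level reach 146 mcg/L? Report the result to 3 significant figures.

k = ln 2 / 160 = 0.004332 min⁻¹
C(t) = C₀ e^(−kt)  ⇒  t = ln(C₀/C) / k
t = ln(443/146) / 0.004332 = 1.110 / 0.004332 ≈ 256 minutes

256 minutes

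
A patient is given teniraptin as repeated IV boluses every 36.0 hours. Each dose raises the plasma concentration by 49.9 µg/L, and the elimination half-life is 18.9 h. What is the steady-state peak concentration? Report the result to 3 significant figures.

k = ln 2 / 18.9 = 0.03667 h⁻¹
Fraction remaining after one interval: e^(−kτ) = e^(−0.03667 × 36.0) = 0.2671
R = 1 / (1 − 0.2671) = 1.364
Css,max = 49.9 × 1.364 ≈ 68.1 µg/L

68.1 µg/L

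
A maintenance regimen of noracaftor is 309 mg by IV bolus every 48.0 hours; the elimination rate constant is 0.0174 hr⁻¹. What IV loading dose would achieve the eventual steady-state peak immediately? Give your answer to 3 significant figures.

546 mg

Accumulation ratio R = 1 / (1 − e^(−kτ)) = 1 / (1 − e^(−0.01740×48.0)) = 1 / (1 − 0.4338) = 1.766
Loading dose = maintenance dose × R = 309 × 1.766 ≈ 546 mg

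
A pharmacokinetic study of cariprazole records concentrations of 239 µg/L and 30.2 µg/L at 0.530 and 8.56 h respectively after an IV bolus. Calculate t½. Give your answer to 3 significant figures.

k = ln(C₁/C₂) / (t₂ − t₁) = ln(239/30.2) / (8.56 − 0.530)
  = 2.069 / 8.030 = 0.2576 h⁻¹
t½ = ln 2 / k = ln 2 / 0.2576 ≈ 2.69 hours

2.69 hours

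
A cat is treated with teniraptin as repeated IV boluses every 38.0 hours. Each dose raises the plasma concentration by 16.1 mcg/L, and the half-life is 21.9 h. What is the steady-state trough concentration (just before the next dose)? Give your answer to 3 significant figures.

k = ln 2 / 21.9 = 0.03165 h⁻¹
Fraction remaining after one interval: e^(−kτ) = e^(−0.03165 × 38.0) = 0.3004
R = 1 / (1 − 0.3004) = 1.429
Css,max = 16.1 × 1.429 = 23.01 mcg/L
Css,min = Css,max × e^(−kτ) = 23.01 × 0.3004 ≈ 6.91 mcg/L

6.91 mcg/L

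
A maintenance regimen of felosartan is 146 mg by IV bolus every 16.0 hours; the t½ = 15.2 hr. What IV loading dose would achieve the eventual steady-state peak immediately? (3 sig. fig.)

k = ln 2 / 15.2 = 0.04560 hr⁻¹
Accumulation ratio R = 1 / (1 − e^(−kτ)) = 1 / (1 − e^(−0.04560×16.0)) = 1 / (1 − 0.4821) = 1.931
Loading dose = maintenance dose × R = 146 × 1.931 ≈ 282 mg

282 mg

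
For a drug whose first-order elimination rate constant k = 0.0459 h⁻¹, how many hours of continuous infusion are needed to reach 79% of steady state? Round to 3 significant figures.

f = 1 − e^(−kt)  ⇒  t = −ln(1 − f) / k
t = −ln(1 − 0.79) / 0.04590 = 1.561 / 0.04590 ≈ 34.0 hours

34.0 hours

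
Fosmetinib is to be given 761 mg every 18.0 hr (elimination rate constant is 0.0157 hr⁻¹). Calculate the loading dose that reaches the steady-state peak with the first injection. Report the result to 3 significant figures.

Accumulation ratio R = 1 / (1 − e^(−kτ)) = 1 / (1 − e^(−0.01570×18.0)) = 1 / (1 − 0.7538) = 4.062
Loading dose = maintenance dose × R = 761 × 4.062 ≈ 3090 mg

3090 mg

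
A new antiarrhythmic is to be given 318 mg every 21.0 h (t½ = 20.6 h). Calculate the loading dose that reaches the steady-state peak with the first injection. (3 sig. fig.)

k = ln 2 / 20.6 = 0.03365 h⁻¹
Accumulation ratio R = 1 / (1 − e^(−kτ)) = 1 / (1 − e^(−0.03365×21.0)) = 1 / (1 − 0.4933) = 1.974
Loading dose = maintenance dose × R = 318 × 1.974 ≈ 628 mg

628 mg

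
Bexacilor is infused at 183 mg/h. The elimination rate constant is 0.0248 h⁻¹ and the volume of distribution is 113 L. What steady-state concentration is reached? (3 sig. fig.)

CL = k · V = 0.0248 × 113 = 2.802 L/h
Css = rate / CL = 183 / 2.802 ≈ 65.3 mg/L

65.3 mg/L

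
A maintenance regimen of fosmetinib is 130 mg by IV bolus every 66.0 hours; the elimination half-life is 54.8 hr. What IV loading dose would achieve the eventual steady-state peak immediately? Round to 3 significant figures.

k = ln 2 / 54.8 = 0.01265 hr⁻¹
Accumulation ratio R = 1 / (1 − e^(−kτ)) = 1 / (1 − e^(−0.01265×66.0)) = 1 / (1 − 0.4340) = 1.767
Loading dose = maintenance dose × R = 130 × 1.767 ≈ 230 mg

230 mg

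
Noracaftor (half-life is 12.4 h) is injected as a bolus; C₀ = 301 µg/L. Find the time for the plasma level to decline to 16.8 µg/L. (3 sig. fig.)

k = ln 2 / 12.4 = 0.05590 h⁻¹
C(t) = C₀ e^(−kt)  ⇒  t = ln(C₀/C) / k
t = ln(301/16.8) / 0.05590 = 2.886 / 0.05590 ≈ 51.6 hours

51.6 hours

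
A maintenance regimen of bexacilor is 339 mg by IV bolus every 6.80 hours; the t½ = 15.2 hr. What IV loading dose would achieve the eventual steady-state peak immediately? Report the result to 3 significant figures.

1270 mg

k = ln 2 / 15.2 = 0.04560 hr⁻¹
Accumulation ratio R = 1 / (1 − e^(−kτ)) = 1 / (1 − e^(−0.04560×6.80)) = 1 / (1 − 0.7334) = 3.751
Loading dose = maintenance dose × R = 339 × 3.751 ≈ 1270 mg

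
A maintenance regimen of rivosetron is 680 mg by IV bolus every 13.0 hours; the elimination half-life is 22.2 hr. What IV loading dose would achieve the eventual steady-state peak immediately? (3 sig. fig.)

k = ln 2 / 22.2 = 0.03122 hr⁻¹
Accumulation ratio R = 1 / (1 − e^(−kτ)) = 1 / (1 − e^(−0.03122×13.0)) = 1 / (1 − 0.6664) = 2.997
Loading dose = maintenance dose × R = 680 × 2.997 ≈ 2040 mg

2040 mg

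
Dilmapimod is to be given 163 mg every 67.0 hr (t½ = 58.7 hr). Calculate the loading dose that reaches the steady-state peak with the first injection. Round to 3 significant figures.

k = ln 2 / 58.7 = 0.01181 hr⁻¹
Accumulation ratio R = 1 / (1 − e^(−kτ)) = 1 / (1 − e^(−0.01181×67.0)) = 1 / (1 − 0.4533) = 1.829
Loading dose = maintenance dose × R = 163 × 1.829 ≈ 298 mg

298 mg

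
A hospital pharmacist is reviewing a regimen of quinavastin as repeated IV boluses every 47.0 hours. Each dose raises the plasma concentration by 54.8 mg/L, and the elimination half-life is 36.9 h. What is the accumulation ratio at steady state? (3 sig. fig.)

k = ln 2 / 36.9 = 0.01878 h⁻¹
Fraction remaining after one interval: e^(−kτ) = e^(−0.01878 × 47.0) = 0.4136
R = 1 / (1 − 0.4136) = 1 / 0.5864 ≈ 1.71

1.71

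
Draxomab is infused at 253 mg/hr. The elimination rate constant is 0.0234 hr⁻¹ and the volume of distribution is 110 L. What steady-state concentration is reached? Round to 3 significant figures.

98.3 mg/L

CL = k · V = 0.0234 × 110 = 2.574 L/hr
Css = rate / CL = 253 / 2.574 ≈ 98.3 mg/L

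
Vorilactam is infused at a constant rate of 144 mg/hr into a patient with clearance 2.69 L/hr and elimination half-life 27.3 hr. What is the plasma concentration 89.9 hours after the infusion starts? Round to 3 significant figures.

Css = rate / CL = 144 / 2.69 = 53.53 mg/L
k = ln 2 / 27.3 = 0.02539 hr⁻¹
C(t) = Css (1 − e^(−kt)) = 53.53 × (1 − e^(−2.283)) = 53.53 × 0.8980 ≈ 48.1 mg/L

48.1 mg/L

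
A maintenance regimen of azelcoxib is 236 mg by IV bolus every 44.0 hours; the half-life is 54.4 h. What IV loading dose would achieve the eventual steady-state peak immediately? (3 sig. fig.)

550 mg

k = ln 2 / 54.4 = 0.01274 h⁻¹
Accumulation ratio R = 1 / (1 − e^(−kτ)) = 1 / (1 − e^(−0.01274×44.0)) = 1 / (1 − 0.5708) = 2.330
Loading dose = maintenance dose × R = 236 × 2.330 ≈ 550 mg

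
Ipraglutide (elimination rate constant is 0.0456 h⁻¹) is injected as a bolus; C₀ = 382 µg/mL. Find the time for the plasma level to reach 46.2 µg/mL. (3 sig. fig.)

46.3 hours

C(t) = C₀ e^(−kt)  ⇒  t = ln(C₀/C) / k
t = ln(382/46.2) / 0.04560 = 2.112 / 0.04560 ≈ 46.3 hours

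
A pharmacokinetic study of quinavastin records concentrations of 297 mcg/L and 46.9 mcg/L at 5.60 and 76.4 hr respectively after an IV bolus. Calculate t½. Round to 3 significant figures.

k = ln(C₁/C₂) / (t₂ − t₁) = ln(297/46.9) / (76.4 − 5.60)
  = 1.846 / 70.80 = 0.02607 hr⁻¹
t½ = ln 2 / k = ln 2 / 0.02607 ≈ 26.6 hours

26.6 hours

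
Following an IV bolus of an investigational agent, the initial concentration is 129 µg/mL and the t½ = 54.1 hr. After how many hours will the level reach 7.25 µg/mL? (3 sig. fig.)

225 hours

k = ln 2 / 54.1 = 0.01281 hr⁻¹
C(t) = C₀ e^(−kt)  ⇒  t = ln(C₀/C) / k
t = ln(129/7.25) / 0.01281 = 2.879 / 0.01281 ≈ 225 hours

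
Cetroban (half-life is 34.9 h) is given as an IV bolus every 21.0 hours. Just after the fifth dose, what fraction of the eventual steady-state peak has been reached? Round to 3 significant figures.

0.876

k = ln 2 / 34.9 = 0.01986 h⁻¹
f_n = 1 − e^(−nkτ) = 1 − e^(−5 × 0.01986 × 21.0) = 1 − e^(−2.085) = 1 − 0.1243 ≈ 0.876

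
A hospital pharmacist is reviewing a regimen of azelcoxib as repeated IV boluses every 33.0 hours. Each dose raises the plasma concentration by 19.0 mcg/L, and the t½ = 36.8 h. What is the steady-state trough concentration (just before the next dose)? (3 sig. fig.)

22.0 mcg/L

k = ln 2 / 36.8 = 0.01884 h⁻¹
Fraction remaining after one interval: e^(−kτ) = e^(−0.01884 × 33.0) = 0.5371
R = 1 / (1 − 0.5371) = 2.160
Css,max = 19.0 × 2.160 = 41.05 mcg/L
Css,min = Css,max × e^(−kτ) = 41.05 × 0.5371 ≈ 22.0 mcg/L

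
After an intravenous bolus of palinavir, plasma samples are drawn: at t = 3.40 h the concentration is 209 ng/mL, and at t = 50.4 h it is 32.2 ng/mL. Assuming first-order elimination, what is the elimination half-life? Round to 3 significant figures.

17.4 hours

k = ln(C₁/C₂) / (t₂ − t₁) = ln(209/32.2) / (50.4 − 3.40)
  = 1.870 / 47.00 = 0.03980 h⁻¹
t½ = ln 2 / k = ln 2 / 0.03980 ≈ 17.4 hours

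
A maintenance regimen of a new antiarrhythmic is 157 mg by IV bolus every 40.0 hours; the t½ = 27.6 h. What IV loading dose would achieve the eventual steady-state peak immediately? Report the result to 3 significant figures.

248 mg

k = ln 2 / 27.6 = 0.02511 h⁻¹
Accumulation ratio R = 1 / (1 − e^(−kτ)) = 1 / (1 − e^(−0.02511×40.0)) = 1 / (1 − 0.3662) = 1.578
Loading dose = maintenance dose × R = 157 × 1.578 ≈ 248 mg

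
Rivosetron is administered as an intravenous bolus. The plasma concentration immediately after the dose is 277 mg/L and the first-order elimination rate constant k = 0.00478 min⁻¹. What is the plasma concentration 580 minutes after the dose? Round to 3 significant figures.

C(t) = C₀ e^(−kt) = 277 × e^(−0.004780 × 580) = 277 × e^(−2.772) = 277 × 0.06251 ≈ 17.3 mg/L

17.3 mg/L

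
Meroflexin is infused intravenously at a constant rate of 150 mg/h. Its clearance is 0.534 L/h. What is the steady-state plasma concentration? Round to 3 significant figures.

281 µg/mL

Css = infusion rate / CL = 150 / 0.534 ≈ 281 µg/mL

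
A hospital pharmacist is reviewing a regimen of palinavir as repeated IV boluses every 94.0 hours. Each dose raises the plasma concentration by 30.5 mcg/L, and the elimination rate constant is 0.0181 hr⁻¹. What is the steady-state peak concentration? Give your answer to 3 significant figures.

Fraction remaining after one interval: e^(−kτ) = e^(−0.01810 × 94.0) = 0.1824
R = 1 / (1 − 0.1824) = 1.223
Css,max = 30.5 × 1.223 ≈ 37.3 mcg/L

37.3 mcg/L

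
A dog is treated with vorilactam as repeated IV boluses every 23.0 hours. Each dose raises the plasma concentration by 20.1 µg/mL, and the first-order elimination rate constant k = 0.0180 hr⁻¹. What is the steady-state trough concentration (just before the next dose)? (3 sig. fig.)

Fraction remaining after one interval: e^(−kτ) = e^(−0.01800 × 23.0) = 0.6610
R = 1 / (1 − 0.6610) = 2.950
Css,max = 20.1 × 2.950 = 59.29 µg/mL
Css,min = Css,max × e^(−kτ) = 59.29 × 0.6610 ≈ 39.2 µg/mL

39.2 µg/mL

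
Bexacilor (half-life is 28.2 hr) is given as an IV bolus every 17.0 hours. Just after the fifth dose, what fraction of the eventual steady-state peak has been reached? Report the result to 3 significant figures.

0.876

k = ln 2 / 28.2 = 0.02458 hr⁻¹
f_n = 1 − e^(−nkτ) = 1 − e^(−5 × 0.02458 × 17.0) = 1 − e^(−2.089) = 1 − 0.1238 ≈ 0.876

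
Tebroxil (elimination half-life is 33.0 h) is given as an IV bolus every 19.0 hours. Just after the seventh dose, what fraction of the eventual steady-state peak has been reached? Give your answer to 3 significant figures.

k = ln 2 / 33.0 = 0.02100 h⁻¹
f_n = 1 − e^(−nkτ) = 1 − e^(−7 × 0.02100 × 19.0) = 1 − e^(−2.794) = 1 − 0.06120 ≈ 0.939

0.939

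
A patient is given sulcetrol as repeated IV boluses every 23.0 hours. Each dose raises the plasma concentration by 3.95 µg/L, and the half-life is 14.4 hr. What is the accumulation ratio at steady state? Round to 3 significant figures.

1.49

k = ln 2 / 14.4 = 0.04814 hr⁻¹
Fraction remaining after one interval: e^(−kτ) = e^(−0.04814 × 23.0) = 0.3305
R = 1 / (1 − 0.3305) = 1 / 0.6695 ≈ 1.49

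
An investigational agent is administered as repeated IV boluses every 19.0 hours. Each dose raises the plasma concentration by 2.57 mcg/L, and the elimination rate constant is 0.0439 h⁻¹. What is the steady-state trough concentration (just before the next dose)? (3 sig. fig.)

1.97 mcg/L

Fraction remaining after one interval: e^(−kτ) = e^(−0.04390 × 19.0) = 0.4343
R = 1 / (1 − 0.4343) = 1.768
Css,max = 2.57 × 1.768 = 4.543 mcg/L
Css,min = Css,max × e^(−kτ) = 4.543 × 0.4343 ≈ 1.97 mcg/L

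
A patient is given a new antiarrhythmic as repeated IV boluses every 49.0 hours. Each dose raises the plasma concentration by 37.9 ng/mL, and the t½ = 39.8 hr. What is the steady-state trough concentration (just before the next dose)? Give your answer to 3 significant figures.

28.1 ng/mL

k = ln 2 / 39.8 = 0.01742 hr⁻¹
Fraction remaining after one interval: e^(−kτ) = e^(−0.01742 × 49.0) = 0.4260
R = 1 / (1 − 0.4260) = 1.742
Css,max = 37.9 × 1.742 = 66.03 ng/mL
Css,min = Css,max × e^(−kτ) = 66.03 × 0.4260 ≈ 28.1 ng/mL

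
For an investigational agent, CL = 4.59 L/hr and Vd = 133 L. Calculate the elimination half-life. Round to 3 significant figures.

k = CL / V = 4.59 / 133 = 0.03451 hr⁻¹
t½ = ln 2 / k = ln 2 / 0.03451 ≈ 20.1 hours

20.1 hours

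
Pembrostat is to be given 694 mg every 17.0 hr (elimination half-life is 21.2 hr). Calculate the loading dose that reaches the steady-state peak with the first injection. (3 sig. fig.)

1630 mg

k = ln 2 / 21.2 = 0.03270 hr⁻¹
Accumulation ratio R = 1 / (1 − e^(−kτ)) = 1 / (1 − e^(−0.03270×17.0)) = 1 / (1 − 0.5736) = 2.345
Loading dose = maintenance dose × R = 694 × 2.345 ≈ 1630 mg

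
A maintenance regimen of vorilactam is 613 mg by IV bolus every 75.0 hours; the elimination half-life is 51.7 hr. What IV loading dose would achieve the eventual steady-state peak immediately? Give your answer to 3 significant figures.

k = ln 2 / 51.7 = 0.01341 hr⁻¹
Accumulation ratio R = 1 / (1 − e^(−kτ)) = 1 / (1 − e^(−0.01341×75.0)) = 1 / (1 − 0.3658) = 1.577
Loading dose = maintenance dose × R = 613 × 1.577 ≈ 967 mg

967 mg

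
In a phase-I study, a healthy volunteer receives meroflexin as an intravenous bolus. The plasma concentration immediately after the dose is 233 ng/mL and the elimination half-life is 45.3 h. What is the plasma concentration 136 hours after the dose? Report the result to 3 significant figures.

29.1 ng/mL

k = ln 2 / 45.3 = 0.01530 h⁻¹
136 h is 3.002 half-lives, so C = 233 × (1/2)^3.002 = 233 × 0.1248 ≈ 29.1 ng/mL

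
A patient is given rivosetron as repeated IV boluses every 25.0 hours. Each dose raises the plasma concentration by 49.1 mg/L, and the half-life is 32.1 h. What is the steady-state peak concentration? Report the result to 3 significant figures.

118 mg/L

k = ln 2 / 32.1 = 0.02159 h⁻¹
Fraction remaining after one interval: e^(−kτ) = e^(−0.02159 × 25.0) = 0.5828
R = 1 / (1 − 0.5828) = 2.397
Css,max = 49.1 × 2.397 ≈ 118 mg/L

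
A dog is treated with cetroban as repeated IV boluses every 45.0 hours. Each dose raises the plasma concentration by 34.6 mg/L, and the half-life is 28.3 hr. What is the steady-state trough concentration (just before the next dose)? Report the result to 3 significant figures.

17.2 mg/L

k = ln 2 / 28.3 = 0.02449 hr⁻¹
Fraction remaining after one interval: e^(−kτ) = e^(−0.02449 × 45.0) = 0.3321
R = 1 / (1 − 0.3321) = 1.497
Css,max = 34.6 × 1.497 = 51.81 mg/L
Css,min = Css,max × e^(−kτ) = 51.81 × 0.3321 ≈ 17.2 mg/L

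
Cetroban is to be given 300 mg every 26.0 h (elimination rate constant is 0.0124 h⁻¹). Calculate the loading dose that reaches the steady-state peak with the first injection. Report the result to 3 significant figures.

1090 mg

Accumulation ratio R = 1 / (1 − e^(−kτ)) = 1 / (1 − e^(−0.01240×26.0)) = 1 / (1 − 0.7244) = 3.629
Loading dose = maintenance dose × R = 300 × 3.629 ≈ 1090 mg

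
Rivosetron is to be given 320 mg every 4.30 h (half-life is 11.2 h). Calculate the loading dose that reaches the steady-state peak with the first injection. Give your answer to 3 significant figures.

1370 mg

k = ln 2 / 11.2 = 0.06189 h⁻¹
Accumulation ratio R = 1 / (1 − e^(−kτ)) = 1 / (1 − e^(−0.06189×4.30)) = 1 / (1 − 0.7663) = 4.280
Loading dose = maintenance dose × R = 320 × 4.280 ≈ 1370 mg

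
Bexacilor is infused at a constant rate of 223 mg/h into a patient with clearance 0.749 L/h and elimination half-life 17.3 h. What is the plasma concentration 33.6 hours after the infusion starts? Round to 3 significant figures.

Css = rate / CL = 223 / 0.749 = 297.7 mg/L
k = ln 2 / 17.3 = 0.04007 h⁻¹
C(t) = Css (1 − e^(−kt)) = 297.7 × (1 − e^(−1.346)) = 297.7 × 0.7398 ≈ 220 mg/L

220 mg/L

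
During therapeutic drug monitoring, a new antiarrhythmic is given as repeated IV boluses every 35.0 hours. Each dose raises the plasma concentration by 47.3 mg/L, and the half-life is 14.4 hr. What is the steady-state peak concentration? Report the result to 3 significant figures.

k = ln 2 / 14.4 = 0.04814 hr⁻¹
Fraction remaining after one interval: e^(−kτ) = e^(−0.04814 × 35.0) = 0.1855
R = 1 / (1 − 0.1855) = 1.228
Css,max = 47.3 × 1.228 ≈ 58.1 mg/L

58.1 mg/L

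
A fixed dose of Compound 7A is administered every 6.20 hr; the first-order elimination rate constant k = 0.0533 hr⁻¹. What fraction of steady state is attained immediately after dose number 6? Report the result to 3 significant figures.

0.862

f_n = 1 − e^(−nkτ) = 1 − e^(−6 × 0.05330 × 6.20) = 1 − e^(−1.983) = 1 − 0.1377 ≈ 0.862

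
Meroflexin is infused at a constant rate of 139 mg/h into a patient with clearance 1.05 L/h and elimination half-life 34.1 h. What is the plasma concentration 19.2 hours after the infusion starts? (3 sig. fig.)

Css = rate / CL = 139 / 1.05 = 132.4 mg/L
k = ln 2 / 34.1 = 0.02033 h⁻¹
C(t) = Css (1 − e^(−kt)) = 132.4 × (1 − e^(−0.3903)) = 132.4 × 0.3231 ≈ 42.8 mg/L

42.8 mg/L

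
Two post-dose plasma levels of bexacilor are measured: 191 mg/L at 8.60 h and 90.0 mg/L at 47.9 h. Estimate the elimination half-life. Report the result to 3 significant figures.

36.2 hours

k = ln(C₁/C₂) / (t₂ − t₁) = ln(191/90.0) / (47.9 − 8.60)
  = 0.7525 / 39.30 = 0.01915 h⁻¹
t½ = ln 2 / k = ln 2 / 0.01915 ≈ 36.2 hours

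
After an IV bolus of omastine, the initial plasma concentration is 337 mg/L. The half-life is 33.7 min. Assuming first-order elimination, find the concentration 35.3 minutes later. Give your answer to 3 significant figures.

k = ln 2 / 33.7 = 0.02057 min⁻¹
35.3 min is 1.047 half-lives, so C = 337 × (1/2)^1.047 = 337 × 0.4838 ≈ 163 mg/L

163 mg/L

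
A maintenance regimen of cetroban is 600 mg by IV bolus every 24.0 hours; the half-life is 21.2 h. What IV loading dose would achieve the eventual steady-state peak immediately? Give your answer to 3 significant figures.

1100 mg

k = ln 2 / 21.2 = 0.03270 h⁻¹
Accumulation ratio R = 1 / (1 − e^(−kτ)) = 1 / (1 − e^(−0.03270×24.0)) = 1 / (1 − 0.4563) = 1.839
Loading dose = maintenance dose × R = 600 × 1.839 ≈ 1100 mg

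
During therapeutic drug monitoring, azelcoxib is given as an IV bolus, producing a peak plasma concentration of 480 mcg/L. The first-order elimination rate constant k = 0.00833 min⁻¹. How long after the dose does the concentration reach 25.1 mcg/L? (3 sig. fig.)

354 minutes

C(t) = C₀ e^(−kt)  ⇒  t = ln(C₀/C) / k
t = ln(480/25.1) / 0.008330 = 2.951 / 0.008330 ≈ 354 minutes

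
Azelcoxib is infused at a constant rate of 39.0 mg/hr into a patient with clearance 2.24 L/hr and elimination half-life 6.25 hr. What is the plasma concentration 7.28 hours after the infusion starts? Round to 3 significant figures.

Css = rate / CL = 39.0 / 2.24 = 17.41 µg/mL
k = ln 2 / 6.25 = 0.1109 hr⁻¹
C(t) = Css (1 − e^(−kt)) = 17.41 × (1 − e^(−0.8074)) = 17.41 × 0.5540 ≈ 9.65 µg/mL

9.65 µg/mL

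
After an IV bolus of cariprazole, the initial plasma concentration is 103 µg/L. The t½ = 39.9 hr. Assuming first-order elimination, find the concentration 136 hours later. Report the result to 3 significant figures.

9.70 µg/L

k = ln 2 / 39.9 = 0.01737 hr⁻¹
C(t) = C₀ e^(−kt) = 103 × e^(−0.01737 × 136) = 103 × e^(−2.363) = 103 × 0.09417 ≈ 9.70 µg/L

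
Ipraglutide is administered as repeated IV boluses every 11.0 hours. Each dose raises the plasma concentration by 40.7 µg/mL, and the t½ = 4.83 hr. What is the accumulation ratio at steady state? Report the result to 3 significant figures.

1.26

k = ln 2 / 4.83 = 0.1435 hr⁻¹
Fraction remaining after one interval: e^(−kτ) = e^(−0.1435 × 11.0) = 0.2063
R = 1 / (1 − 0.2063) = 1 / 0.7937 ≈ 1.26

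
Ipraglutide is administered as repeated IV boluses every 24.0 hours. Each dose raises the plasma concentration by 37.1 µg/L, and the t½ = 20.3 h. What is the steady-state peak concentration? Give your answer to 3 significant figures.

66.3 µg/L

k = ln 2 / 20.3 = 0.03415 h⁻¹
Fraction remaining after one interval: e^(−kτ) = e^(−0.03415 × 24.0) = 0.4407
R = 1 / (1 − 0.4407) = 1.788
Css,max = 37.1 × 1.788 ≈ 66.3 µg/L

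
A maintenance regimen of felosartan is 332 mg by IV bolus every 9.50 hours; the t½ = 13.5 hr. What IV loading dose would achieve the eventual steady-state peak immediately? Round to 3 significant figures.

k = ln 2 / 13.5 = 0.05134 hr⁻¹
Accumulation ratio R = 1 / (1 − e^(−kτ)) = 1 / (1 − e^(−0.05134×9.50)) = 1 / (1 − 0.6140) = 2.591
Loading dose = maintenance dose × R = 332 × 2.591 ≈ 860 mg

860 mg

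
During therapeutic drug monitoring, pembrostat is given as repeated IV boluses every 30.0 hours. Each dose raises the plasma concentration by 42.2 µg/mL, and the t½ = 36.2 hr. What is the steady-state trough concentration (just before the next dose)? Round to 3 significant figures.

k = ln 2 / 36.2 = 0.01915 hr⁻¹
Fraction remaining after one interval: e^(−kτ) = e^(−0.01915 × 30.0) = 0.5630
R = 1 / (1 − 0.5630) = 2.288
Css,max = 42.2 × 2.288 = 96.57 µg/mL
Css,min = Css,max × e^(−kτ) = 96.57 × 0.5630 ≈ 54.4 µg/mL

54.4 µg/mL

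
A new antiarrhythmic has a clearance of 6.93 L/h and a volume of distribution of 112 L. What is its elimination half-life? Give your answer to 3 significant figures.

11.2 hours

k = CL / V = 6.93 / 112 = 0.06187 h⁻¹
t½ = ln 2 / k = ln 2 / 0.06187 ≈ 11.2 hours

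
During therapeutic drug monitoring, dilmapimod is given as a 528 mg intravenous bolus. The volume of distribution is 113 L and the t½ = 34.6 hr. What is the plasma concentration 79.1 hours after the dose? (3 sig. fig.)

0.958 mg/L

C₀ = dose / V = 528 / 113 = 4.673 mg/L
k = ln 2 / 34.6 = 0.02003 hr⁻¹
C(t) = C₀ e^(−kt) = 4.673 × e^(−0.02003 × 79.1) = 4.673 × e^(−1.585) = 4.673 × 0.2050 ≈ 0.958 mg/L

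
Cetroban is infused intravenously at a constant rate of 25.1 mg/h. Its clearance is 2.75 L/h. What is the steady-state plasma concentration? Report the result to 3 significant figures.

9.13 mg/L

Css = infusion rate / CL = 25.1 / 2.75 ≈ 9.13 mg/L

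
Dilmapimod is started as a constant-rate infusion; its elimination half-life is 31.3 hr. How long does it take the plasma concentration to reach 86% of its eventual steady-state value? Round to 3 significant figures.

k = ln 2 / 31.3 = 0.02215 hr⁻¹
f = 1 − e^(−kt)  ⇒  t = −ln(1 − f) / k
t = −ln(1 − 0.86) / 0.02215 = 1.966 / 0.02215 ≈ 88.8 hours

88.8 hours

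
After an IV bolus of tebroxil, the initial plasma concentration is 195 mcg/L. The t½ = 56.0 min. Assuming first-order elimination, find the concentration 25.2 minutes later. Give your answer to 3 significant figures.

k = ln 2 / 56.0 = 0.01238 min⁻¹
C(t) = C₀ e^(−kt) = 195 × e^(−0.01238 × 25.2) = 195 × e^(−0.3119) = 195 × 0.7320 ≈ 143 mcg/L

143 mcg/L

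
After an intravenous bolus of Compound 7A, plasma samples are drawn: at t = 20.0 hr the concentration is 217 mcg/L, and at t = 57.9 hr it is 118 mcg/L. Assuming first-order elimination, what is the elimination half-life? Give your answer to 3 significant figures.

43.1 hours

k = ln(C₁/C₂) / (t₂ − t₁) = ln(217/118) / (57.9 − 20.0)
  = 0.6092 / 37.90 = 0.01607 hr⁻¹
t½ = ln 2 / k = ln 2 / 0.01607 ≈ 43.1 hours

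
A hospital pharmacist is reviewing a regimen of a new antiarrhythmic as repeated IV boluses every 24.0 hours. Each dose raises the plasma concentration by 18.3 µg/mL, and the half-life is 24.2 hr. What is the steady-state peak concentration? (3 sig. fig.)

k = ln 2 / 24.2 = 0.02864 hr⁻¹
Fraction remaining after one interval: e^(−kτ) = e^(−0.02864 × 24.0) = 0.5029
R = 1 / (1 − 0.5029) = 2.012
Css,max = 18.3 × 2.012 ≈ 36.8 µg/mL

36.8 µg/mL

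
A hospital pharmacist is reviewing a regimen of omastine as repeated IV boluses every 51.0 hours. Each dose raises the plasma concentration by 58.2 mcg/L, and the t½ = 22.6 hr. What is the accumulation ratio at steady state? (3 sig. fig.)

k = ln 2 / 22.6 = 0.03067 hr⁻¹
Fraction remaining after one interval: e^(−kτ) = e^(−0.03067 × 51.0) = 0.2093
R = 1 / (1 − 0.2093) = 1 / 0.7907 ≈ 1.26

1.26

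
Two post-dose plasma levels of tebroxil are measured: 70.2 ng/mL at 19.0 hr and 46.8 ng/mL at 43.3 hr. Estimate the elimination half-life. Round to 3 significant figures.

k = ln(C₁/C₂) / (t₂ − t₁) = ln(70.2/46.8) / (43.3 − 19.0)
  = 0.4055 / 24.30 = 0.01669 hr⁻¹
t½ = ln 2 / k = ln 2 / 0.01669 ≈ 41.5 hours

41.5 hours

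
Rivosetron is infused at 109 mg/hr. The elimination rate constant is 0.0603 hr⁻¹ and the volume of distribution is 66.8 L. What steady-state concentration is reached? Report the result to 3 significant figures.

27.1 µg/mL

CL = k · V = 0.0603 × 66.8 = 4.028 L/hr
Css = rate / CL = 109 / 4.028 ≈ 27.1 µg/mL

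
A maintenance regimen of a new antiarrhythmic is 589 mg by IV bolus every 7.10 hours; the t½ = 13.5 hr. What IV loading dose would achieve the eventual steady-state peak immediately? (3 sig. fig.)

1930 mg

k = ln 2 / 13.5 = 0.05134 hr⁻¹
Accumulation ratio R = 1 / (1 − e^(−kτ)) = 1 / (1 − e^(−0.05134×7.10)) = 1 / (1 − 0.6945) = 3.273
Loading dose = maintenance dose × R = 589 × 3.273 ≈ 1930 mg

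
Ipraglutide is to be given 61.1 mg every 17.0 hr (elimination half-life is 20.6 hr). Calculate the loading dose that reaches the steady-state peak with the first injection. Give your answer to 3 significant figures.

140 mg

k = ln 2 / 20.6 = 0.03365 hr⁻¹
Accumulation ratio R = 1 / (1 − e^(−kτ)) = 1 / (1 − e^(−0.03365×17.0)) = 1 / (1 − 0.5644) = 2.296
Loading dose = maintenance dose × R = 61.1 × 2.296 ≈ 140 mg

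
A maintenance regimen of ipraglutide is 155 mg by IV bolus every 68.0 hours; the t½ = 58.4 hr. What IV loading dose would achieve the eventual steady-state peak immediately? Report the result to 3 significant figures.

280 mg

k = ln 2 / 58.4 = 0.01187 hr⁻¹
Accumulation ratio R = 1 / (1 − e^(−kτ)) = 1 / (1 − e^(−0.01187×68.0)) = 1 / (1 − 0.4462) = 1.806
Loading dose = maintenance dose × R = 155 × 1.806 ≈ 280 mg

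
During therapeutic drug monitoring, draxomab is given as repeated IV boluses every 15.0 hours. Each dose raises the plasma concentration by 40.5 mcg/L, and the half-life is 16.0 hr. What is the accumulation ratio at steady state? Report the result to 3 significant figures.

k = ln 2 / 16.0 = 0.04332 hr⁻¹
Fraction remaining after one interval: e^(−kτ) = e^(−0.04332 × 15.0) = 0.5221
R = 1 / (1 − 0.5221) = 1 / 0.4779 ≈ 2.09

2.09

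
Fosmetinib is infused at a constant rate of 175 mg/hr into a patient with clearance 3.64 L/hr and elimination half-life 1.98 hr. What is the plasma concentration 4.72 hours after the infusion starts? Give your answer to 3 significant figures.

Css = rate / CL = 175 / 3.64 = 48.08 mg/L
k = ln 2 / 1.98 = 0.3501 hr⁻¹
C(t) = Css (1 − e^(−kt)) = 48.08 × (1 − e^(−1.652)) = 48.08 × 0.8084 ≈ 38.9 mg/L

38.9 mg/L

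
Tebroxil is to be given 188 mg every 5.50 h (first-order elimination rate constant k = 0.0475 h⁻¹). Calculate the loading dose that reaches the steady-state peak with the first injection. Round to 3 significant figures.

Accumulation ratio R = 1 / (1 − e^(−kτ)) = 1 / (1 − e^(−0.04750×5.50)) = 1 / (1 − 0.7701) = 4.349
Loading dose = maintenance dose × R = 188 × 4.349 ≈ 818 mg

818 mg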